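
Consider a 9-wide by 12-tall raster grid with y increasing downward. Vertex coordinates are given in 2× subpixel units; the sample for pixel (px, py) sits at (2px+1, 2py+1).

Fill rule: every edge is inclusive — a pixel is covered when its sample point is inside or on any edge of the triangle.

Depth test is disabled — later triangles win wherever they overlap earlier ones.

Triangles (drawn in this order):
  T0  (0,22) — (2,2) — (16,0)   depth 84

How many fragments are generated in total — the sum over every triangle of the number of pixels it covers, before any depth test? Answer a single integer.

T0:
  2·area = 276
  edge (0, 22)→(2, 2): d=(2,-20) inclusive
  edge (2, 2)→(16, 0): d=(14,-2) inclusive
  edge (16, 0)→(0, 22): d=(-16,22) inclusive
    (4,0)@(9, 1): e=[138,0,138] → █  [on edge]
    (5,0)@(11, 1): e=[178,4,94] → █
    (6,0)@(13, 1): e=[218,8,50] → █
    (7,0)@(15, 1): e=[258,12,6] → █
    (8,0)@(17, 1): e=[298,16,-38] → ·
    (1,1)@(3, 3): e=[22,16,238] → █
    (2,1)@(5, 3): e=[62,20,194] → █
    (3,1)@(7, 3): e=[102,24,150] → █
    (7,1)@(15, 3): e=[262,40,-26] → ·
    (1,2)@(3, 5): e=[26,44,206] → █
    (6,2)@(13, 5): e=[226,64,-14] → ·
    (1,3)@(3, 7): e=[30,72,174] → █
  covered (35 px):
    · · · · █ █ █ █ ·
    · █ █ █ █ █ █ · ·
    · █ █ █ █ █ · · ·
    · █ █ █ █ · · · ·
    · █ █ █ █ · · · ·
    · █ █ █ · · · · ·
    █ █ █ · · · · · ·
    █ █ █ · · · · · ·
    █ █ · · · · · · ·
    █ · · · · · · · ·
    · · · · · · · · ·
    · · · · · · · · ·

Answer: 35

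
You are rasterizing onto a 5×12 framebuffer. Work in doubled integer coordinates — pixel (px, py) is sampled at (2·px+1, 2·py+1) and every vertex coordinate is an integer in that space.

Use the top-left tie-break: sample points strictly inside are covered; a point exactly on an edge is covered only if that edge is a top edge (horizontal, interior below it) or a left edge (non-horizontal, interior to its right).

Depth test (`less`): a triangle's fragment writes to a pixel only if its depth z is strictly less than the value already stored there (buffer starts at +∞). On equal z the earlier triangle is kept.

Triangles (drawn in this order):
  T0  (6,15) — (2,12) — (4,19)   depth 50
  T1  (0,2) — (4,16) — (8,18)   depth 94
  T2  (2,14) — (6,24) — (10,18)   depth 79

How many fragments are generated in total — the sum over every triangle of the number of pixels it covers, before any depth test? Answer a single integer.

T0:
  2·area = 22  (B↔C swapped to make it positive)
  edge (6, 15)→(4, 19): d=(-2,4) right/bottom  bias=-1
  edge (4, 19)→(2, 12): d=(-2,-7) top-left  bias=+0
  edge (2, 12)→(6, 15): d=(4,3) right/bottom  bias=-1
    (4,4)@(9, 9): e=[0,55,-33] → ·  [on edge]
    (1,6)@(3, 13): e=[16,5,1] → █
    (2,6)@(5, 13): e=[8,19,-5] → ·
    (3,6)@(7, 13): e=[0,33,-11] → ·  [on edge]
    (1,7)@(3, 15): e=[12,1,9] → █
    (2,7)@(5, 15): e=[4,15,3] → █
    (3,7)@(7, 15): e=[-4,29,-3] → ·
    (1,8)@(3, 17): e=[8,-3,17] → ·
    (2,8)@(5, 17): e=[0,11,11] → ·  [on edge]
    (1,10)@(3, 21): e=[0,-11,33] → ·  [on edge]
  covered (3 px):
    · · · · ·
    · · · · ·
    · · · · ·
    · · · · ·
    · · · · ·
    · · · · ·
    · █ · · ·
    · █ █ · ·
    · · · · ·
    · · · · ·
    · · · · ·
    · · · · ·
T1:
  2·area = 48  (B↔C swapped to make it positive)
  edge (0, 2)→(8, 18): d=(8,16) right/bottom  bias=-1
  edge (8, 18)→(4, 16): d=(-4,-2) top-left  bias=+0
  edge (4, 16)→(0, 2): d=(-4,-14) top-left  bias=+0
    (0,2)@(1, 5): e=[8,38,2] → █
    (1,2)@(3, 5): e=[-24,42,30] → ·
    (0,3)@(1, 7): e=[24,30,-6] → ·
    (1,4)@(3, 9): e=[8,26,14] → █
    (2,4)@(5, 9): e=[-24,30,42] → ·
    (1,5)@(3, 11): e=[24,18,6] → █
    (2,5)@(5, 11): e=[-8,22,34] → ·
    (1,6)@(3, 13): e=[40,10,-2] → ·
    (2,6)@(5, 13): e=[8,14,26] → █
    (3,6)@(7, 13): e=[-24,18,54] → ·
    (2,7)@(5, 15): e=[24,6,18] → █
    (3,7)@(7, 15): e=[-8,10,46] → ·
  covered (6 px):
    · · · · ·
    · · · · ·
    █ · · · ·
    · · · · ·
    · █ · · ·
    · █ · · ·
    · · █ · ·
    · · █ · ·
    · · · █ ·
    · · · · ·
    · · · · ·
    · · · · ·
T2:
  2·area = 64  (B↔C swapped to make it positive)
  edge (2, 14)→(10, 18): d=(8,4) right/bottom  bias=-1
  edge (10, 18)→(6, 24): d=(-4,6) right/bottom  bias=-1
  edge (6, 24)→(2, 14): d=(-4,-10) top-left  bias=+0
    (1,7)@(3, 15): e=[4,54,6] → █
    (2,7)@(5, 15): e=[-4,42,26] → ·
    (1,8)@(3, 17): e=[20,46,-2] → ·
    (2,8)@(5, 17): e=[12,34,18] → █
    (3,8)@(7, 17): e=[4,22,38] → █
    (4,8)@(9, 17): e=[-4,10,58] → ·
    (2,9)@(5, 19): e=[28,26,10] → █
    (4,9)@(9, 19): e=[12,2,50] → █
    (2,10)@(5, 21): e=[44,18,2] → █
    (4,10)@(9, 21): e=[28,-6,42] → ·
    (2,11)@(5, 23): e=[60,10,-6] → ·
    (3,11)@(7, 23): e=[52,-2,14] → ·
  covered (8 px):
    · · · · ·
    · · · · ·
    · · · · ·
    · · · · ·
    · · · · ·
    · · · · ·
    · · · · ·
    · █ · · ·
    · · █ █ ·
    · · █ █ █
    · · █ █ ·
    · · · · ·

Result: 17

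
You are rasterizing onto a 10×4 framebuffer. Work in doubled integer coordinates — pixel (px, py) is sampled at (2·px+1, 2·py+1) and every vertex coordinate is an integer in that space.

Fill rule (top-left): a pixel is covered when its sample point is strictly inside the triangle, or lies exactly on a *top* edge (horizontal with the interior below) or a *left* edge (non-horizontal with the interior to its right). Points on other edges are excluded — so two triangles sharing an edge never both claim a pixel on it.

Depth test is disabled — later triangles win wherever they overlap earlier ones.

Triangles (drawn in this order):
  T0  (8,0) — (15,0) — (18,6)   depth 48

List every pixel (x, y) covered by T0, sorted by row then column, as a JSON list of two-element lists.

T0:
  2·area = 42
  edge (8, 0)→(15, 0): d=(7,0) top-left  bias=+0
  edge (15, 0)→(18, 6): d=(3,6) right/bottom  bias=-1
  edge (18, 6)→(8, 0): d=(-10,-6) top-left  bias=+0
    (5,0)@(11, 1): e=[7,27,8] → █
    (6,0)@(13, 1): e=[7,15,20] → █
    (7,0)@(15, 1): e=[7,3,32] → █
    (8,0)@(17, 1): e=[7,-9,44] → ·
    (5,1)@(11, 3): e=[21,33,-12] → ·
    (6,1)@(13, 3): e=[21,21,0] → █  [on edge]
    (8,1)@(17, 3): e=[21,-3,24] → ·
    (6,2)@(13, 5): e=[35,27,-20] → ·
    (7,2)@(15, 5): e=[35,15,-8] → ·
    (8,2)@(17, 5): e=[35,3,4] → █
    (9,2)@(19, 5): e=[35,-9,16] → ·
    (8,3)@(17, 7): e=[49,9,-16] → ·
  covered (6 px):
    · · · · · █ █ █ · ·
    · · · · · · █ █ · ·
    · · · · · · · · █ ·
    · · · · · · · · · ·

Answer: [[5,0],[6,0],[7,0],[6,1],[7,1],[8,2]]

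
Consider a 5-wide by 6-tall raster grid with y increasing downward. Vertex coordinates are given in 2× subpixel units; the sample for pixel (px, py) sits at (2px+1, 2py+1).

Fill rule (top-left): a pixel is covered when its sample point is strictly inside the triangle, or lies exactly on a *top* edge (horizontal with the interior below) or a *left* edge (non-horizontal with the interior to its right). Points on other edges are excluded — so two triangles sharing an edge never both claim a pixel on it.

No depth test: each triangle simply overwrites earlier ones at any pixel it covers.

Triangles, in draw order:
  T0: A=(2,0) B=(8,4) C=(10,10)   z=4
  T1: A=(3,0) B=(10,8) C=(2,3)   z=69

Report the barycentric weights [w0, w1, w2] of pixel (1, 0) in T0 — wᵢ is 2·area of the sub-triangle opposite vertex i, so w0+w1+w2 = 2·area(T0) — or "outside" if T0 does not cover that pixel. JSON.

T0:
  2·area = 28
  edge (2, 0)→(8, 4): d=(6,4) right/bottom  bias=-1
  edge (8, 4)→(10, 10): d=(2,6) right/bottom  bias=-1
  edge (10, 10)→(2, 0): d=(-8,-10) top-left  bias=+0
    (1,0)@(3, 1): e=[2,24,2] → X
    (2,0)@(5, 1): e=[-6,12,22] → .
    (3,0)@(7, 1): e=[-14,0,42] → .  [on edge]
    (1,1)@(3, 3): e=[14,28,-14] → .
    (2,1)@(5, 3): e=[6,16,6] → X
    (3,1)@(7, 3): e=[-2,4,26] → .
    (2,2)@(5, 5): e=[18,20,-10] → .
    (3,2)@(7, 5): e=[10,8,10] → X
    (4,2)@(9, 5): e=[2,-4,30] → .
    (3,3)@(7, 7): e=[22,12,-6] → .
    (4,3)@(9, 7): e=[14,0,14] → .  [on edge]
  covered (3 px):
    . X . . .
    . . X . .
    . . . X .
    . . . . .
    . . . . .
    . . . . .
T1:
  2·area = 29
  edge (3, 0)→(10, 8): d=(7,8) right/bottom  bias=-1
  edge (10, 8)→(2, 3): d=(-8,-5) top-left  bias=+0
  edge (2, 3)→(3, 0): d=(1,-3) top-left  bias=+0
    (1,0)@(3, 1): e=[7,21,1] → X
    (2,0)@(5, 1): e=[-9,31,7] → .
    (1,1)@(3, 3): e=[21,5,3] → X
    (2,1)@(5, 3): e=[5,15,9] → X
    (3,1)@(7, 3): e=[-11,25,15] → .
    (1,2)@(3, 5): e=[35,-11,5] → .
    (2,2)@(5, 5): e=[19,-1,11] → .
    (3,2)@(7, 5): e=[3,9,17] → X
    (4,2)@(9, 5): e=[-13,19,23] → .
    (3,3)@(7, 7): e=[17,-7,19] → .
    (4,3)@(9, 7): e=[1,3,25] → X
    (4,4)@(9, 9): e=[15,-13,27] → .
  covered (5 px):
    . X . . .
    . X X . .
    . . . X .
    . . . . X
    . . . . .
    . . . . .

Result: [24,2,2]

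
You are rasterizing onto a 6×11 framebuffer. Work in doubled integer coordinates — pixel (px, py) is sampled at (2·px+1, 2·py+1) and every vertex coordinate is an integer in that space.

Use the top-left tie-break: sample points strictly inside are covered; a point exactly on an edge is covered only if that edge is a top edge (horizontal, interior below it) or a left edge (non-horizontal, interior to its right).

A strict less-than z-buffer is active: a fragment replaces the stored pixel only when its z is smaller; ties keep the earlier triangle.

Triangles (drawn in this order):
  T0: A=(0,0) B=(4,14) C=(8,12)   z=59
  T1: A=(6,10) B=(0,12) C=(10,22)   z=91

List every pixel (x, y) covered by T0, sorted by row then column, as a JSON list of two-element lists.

T0:
  2·area = 64  (B↔C swapped to make it positive)
  edge (0, 0)→(8, 12): d=(8,12) right/bottom  bias=-1
  edge (8, 12)→(4, 14): d=(-4,2) right/bottom  bias=-1
  edge (4, 14)→(0, 0): d=(-4,-14) top-left  bias=+0
    (0,1)@(1, 3): e=[12,50,2] → X
    (1,1)@(3, 3): e=[-12,46,30] → .
    (0,2)@(1, 5): e=[28,42,-6] → .
    (1,2)@(3, 5): e=[4,38,22] → X
    (2,2)@(5, 5): e=[-20,34,50] → .
    (1,3)@(3, 7): e=[20,30,14] → X
    (2,3)@(5, 7): e=[-4,26,42] → .
    (1,4)@(3, 9): e=[36,22,6] → X
    (2,4)@(5, 9): e=[12,18,34] → X
    (3,4)@(7, 9): e=[-12,14,62] → .
    (1,5)@(3, 11): e=[52,14,-2] → .
    (2,5)@(5, 11): e=[28,10,26] → X
  covered (8 px):
    . . . . . .
    X . . . . .
    . X . . . .
    . X . . . .
    . X X . . .
    . . X X . .
    . . X . . .
    . . . . . .
    . . . . . .
    . . . . . .
    . . . . . .
T1:
  2·area = 80  (B↔C swapped to make it positive)
  edge (6, 10)→(10, 22): d=(4,12) right/bottom  bias=-1
  edge (10, 22)→(0, 12): d=(-10,-10) top-left  bias=+0
  edge (0, 12)→(6, 10): d=(6,-2) top-left  bias=+0
    (1,0)@(3, 1): e=[0,140,-60] → .  [on edge]
    (2,3)@(5, 7): e=[0,100,-20] → .  [on edge]
    (4,4)@(9, 9): e=[-40,120,0] → .  [on edge]
    (1,5)@(3, 11): e=[40,40,0] → X  [on edge]
    (2,5)@(5, 11): e=[16,60,4] → X
    (3,5)@(7, 11): e=[-8,80,8] → .
    (0,6)@(1, 13): e=[72,0,8] → X  [on edge]
    (3,6)@(7, 13): e=[0,60,20] → .  [on edge]
    (0,7)@(1, 15): e=[80,-20,20] → .
    (1,7)@(3, 15): e=[56,0,24] → X  [on edge]
    (3,7)@(7, 15): e=[8,40,32] → X
    (4,7)@(9, 15): e=[-16,60,36] → .
    (2,8)@(5, 17): e=[40,0,40] → X  [on edge]
    (3,9)@(7, 19): e=[24,0,56] → X  [on edge]
    (4,9)@(9, 19): e=[0,20,60] → .  [on edge]
    (4,10)@(9, 21): e=[8,0,72] → X  [on edge]
  covered (12 px):
    . . . . . .
    . . . . . .
    . . . . . .
    . . . . . .
    . . . . . .
    . X X . . .
    X X X . . .
    . X X X . .
    . . X X . .
    . . . X . .
    . . . . X .

Answer: [[0,1],[1,2],[1,3],[1,4],[2,4],[2,5],[3,5],[2,6]]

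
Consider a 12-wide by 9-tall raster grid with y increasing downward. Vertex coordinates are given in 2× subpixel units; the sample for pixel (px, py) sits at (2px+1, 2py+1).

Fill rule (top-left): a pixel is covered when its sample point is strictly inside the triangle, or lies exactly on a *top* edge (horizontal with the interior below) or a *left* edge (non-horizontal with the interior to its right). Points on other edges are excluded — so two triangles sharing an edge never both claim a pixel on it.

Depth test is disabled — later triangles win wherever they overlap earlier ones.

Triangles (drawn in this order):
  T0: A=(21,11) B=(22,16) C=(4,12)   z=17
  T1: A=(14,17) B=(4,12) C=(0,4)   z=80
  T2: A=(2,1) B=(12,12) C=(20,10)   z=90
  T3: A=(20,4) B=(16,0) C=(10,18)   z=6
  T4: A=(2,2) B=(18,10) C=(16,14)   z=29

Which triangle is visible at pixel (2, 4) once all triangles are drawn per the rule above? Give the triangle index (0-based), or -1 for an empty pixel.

T0:
  2·area = 86
  edge (21, 11)→(22, 16): d=(1,5) right/bottom  bias=-1
  edge (22, 16)→(4, 12): d=(-18,-4) top-left  bias=+0
  edge (4, 12)→(21, 11): d=(17,-1) top-left  bias=+0
    (9,0)@(19, 1): e=[0,258,-172] → ·  [on edge]
    (10,5)@(21, 11): e=[0,86,0] → ·  [on edge]
    (4,6)@(9, 13): e=[62,2,22] → █
    (5,6)@(11, 13): e=[52,10,24] → █
    (6,6)@(13, 13): e=[42,18,26] → █
    (7,6)@(15, 13): e=[32,26,28] → █
    (8,6)@(17, 13): e=[22,34,30] → █
    (9,6)@(19, 13): e=[12,42,32] → █
    (10,6)@(21, 13): e=[2,50,34] → █
    (11,6)@(23, 13): e=[-8,58,36] → ·
    (4,7)@(9, 15): e=[64,-34,56] → ·
    (5,7)@(11, 15): e=[54,-26,58] → ·
  covered (9 px):
    · · · · · · · · · · · ·
    · · · · · · · · · · · ·
    · · · · · · · · · · · ·
    · · · · · · · · · · · ·
    · · · · · · · · · · · ·
    · · · · · · · · · · · ·
    · · · · █ █ █ █ █ █ █ ·
    · · · · · · · · · █ █ ·
    · · · · · · · · · · · ·
T1:
  2·area = 60
  edge (14, 17)→(4, 12): d=(-10,-5) top-left  bias=+0
  edge (4, 12)→(0, 4): d=(-4,-8) top-left  bias=+0
  edge (0, 4)→(14, 17): d=(14,13) right/bottom  bias=-1
    (0,2)@(1, 5): e=[55,4,1] → █
    (1,2)@(3, 5): e=[65,20,-25] → ·
    (0,3)@(1, 7): e=[35,-4,29] → ·
    (1,3)@(3, 7): e=[45,12,3] → █
    (2,3)@(5, 7): e=[55,28,-23] → ·
    (1,4)@(3, 9): e=[25,4,31] → █
    (2,4)@(5, 9): e=[35,20,5] → █
    (3,4)@(7, 9): e=[45,36,-21] → ·
    (1,5)@(3, 11): e=[5,-4,59] → ·
    (2,5)@(5, 11): e=[15,12,33] → █
    (3,5)@(7, 11): e=[25,28,7] → █
    (4,5)@(9, 11): e=[35,44,-19] → ·
  covered (9 px):
    · · · · · · · · · · · ·
    · · · · · · · · · · · ·
    █ · · · · · · · · · · ·
    · █ · · · · · · · · · ·
    · █ █ · · · · · · · · ·
    · · █ █ · · · · · · · ·
    · · · █ █ · · · · · · ·
    · · · · · █ · · · · · ·
    · · · · · · · · · · · ·
T2:
  2·area = 108  (B↔C swapped to make it positive)
  edge (2, 1)→(20, 10): d=(18,9) right/bottom  bias=-1
  edge (20, 10)→(12, 12): d=(-8,2) right/bottom  bias=-1
  edge (12, 12)→(2, 1): d=(-10,-11) top-left  bias=+0
    (2,1)@(5, 3): e=[9,86,13] → █
    (3,1)@(7, 3): e=[-9,82,35] → ·
    (2,2)@(5, 5): e=[45,70,-7] → ·
    (3,2)@(7, 5): e=[27,66,15] → █
    (4,2)@(9, 5): e=[9,62,37] → █
    (5,2)@(11, 5): e=[-9,58,59] → ·
    (3,3)@(7, 7): e=[63,50,-5] → ·
    (4,3)@(9, 7): e=[45,46,17] → █
    (5,3)@(11, 7): e=[27,42,39] → █
    (6,3)@(13, 7): e=[9,38,61] → █
    (7,3)@(15, 7): e=[-9,34,83] → ·
    (4,4)@(9, 9): e=[81,30,-3] → ·
  covered (12 px):
    · · · · · · · · · · · ·
    · · █ · · · · · · · · ·
    · · · █ █ · · · · · · ·
    · · · · █ █ █ · · · · ·
    · · · · · █ █ █ █ · · ·
    · · · · · · █ █ · · · ·
    · · · · · · · · · · · ·
    · · · · · · · · · · · ·
    · · · · · · · · · · · ·
T3:
  2·area = 96  (B↔C swapped to make it positive)
  edge (20, 4)→(10, 18): d=(-10,14) right/bottom  bias=-1
  edge (10, 18)→(16, 0): d=(6,-18) top-left  bias=+0
  edge (16, 0)→(20, 4): d=(4,4) right/bottom  bias=-1
    (8,0)@(17, 1): e=[72,24,0] → ·  [on edge]
    (7,1)@(15, 3): e=[80,0,16] → █  [on edge]
    (8,1)@(17, 3): e=[52,36,8] → █
    (9,1)@(19, 3): e=[24,72,0] → ·  [on edge]
    (7,2)@(15, 5): e=[60,12,24] → █
    (9,2)@(19, 5): e=[4,84,8] → █
    (10,2)@(21, 5): e=[-24,120,0] → ·  [on edge]
    (7,3)@(15, 7): e=[40,24,32] → █
    (9,3)@(19, 7): e=[-16,96,16] → ·
    (11,3)@(23, 7): e=[-72,168,0] → ·  [on edge]
    (6,4)@(13, 9): e=[48,0,48] → █  [on edge]
    (8,4)@(17, 9): e=[-8,72,32] → ·
    (7,5)@(15, 11): e=[0,48,48] → ·  [on edge]
    (5,7)@(11, 15): e=[16,0,80] → █  [on edge]
  covered (12 px):
    · · · · · · · · · · · ·
    · · · · · · · █ █ · · ·
    · · · · · · · █ █ █ · ·
    · · · · · · · █ █ · · ·
    · · · · · · █ █ · · · ·
    · · · · · · █ · · · · ·
    · · · · · · █ · · · · ·
    · · · · · █ · · · · · ·
    · · · · · · · · · · · ·
T4:
  2·area = 80
  edge (2, 2)→(18, 10): d=(16,8) right/bottom  bias=-1
  edge (18, 10)→(16, 14): d=(-2,4) right/bottom  bias=-1
  edge (16, 14)→(2, 2): d=(-14,-12) top-left  bias=+0
    (3,2)@(7, 5): e=[8,54,18] → █
    (4,2)@(9, 5): e=[-8,46,42] → ·
    (3,3)@(7, 7): e=[40,50,-10] → ·
    (4,3)@(9, 7): e=[24,42,14] → █
    (5,3)@(11, 7): e=[8,34,38] → █
    (6,3)@(13, 7): e=[-8,26,62] → ·
    (4,4)@(9, 9): e=[56,38,-14] → ·
    (5,4)@(11, 9): e=[40,30,10] → █
    (6,4)@(13, 9): e=[24,22,34] → █
    (7,4)@(15, 9): e=[8,14,58] → █
    (8,4)@(17, 9): e=[-8,6,82] → ·
    (5,5)@(11, 11): e=[72,26,-18] → ·
  covered (10 px):
    · · · · · · · · · · · ·
    · · · · · · · · · · · ·
    · · · █ · · · · · · · ·
    · · · · █ █ · · · · · ·
    · · · · · █ █ █ · · · ·
    · · · · · · █ █ █ · · ·
    · · · · · · · █ · · · ·
    · · · · · · · · · · · ·
    · · · · · · · · · · · ·

Z-buffer (winner per pixel, '.' = empty):
  . . . . . . . . . . . .
  . . 2 . . . . 3 3 . . .
  1 . . 4 2 . . 3 3 3 . .
  . 1 . . 4 4 2 3 3 . . .
  . 1 1 . . 4 4 4 2 . . .
  . . 1 1 . . 4 4 4 . . .
  . . . 1 1 0 3 4 0 0 0 .
  . . . . . 3 . . . 0 0 .
  . . . . . . . . . . . .

Final: 1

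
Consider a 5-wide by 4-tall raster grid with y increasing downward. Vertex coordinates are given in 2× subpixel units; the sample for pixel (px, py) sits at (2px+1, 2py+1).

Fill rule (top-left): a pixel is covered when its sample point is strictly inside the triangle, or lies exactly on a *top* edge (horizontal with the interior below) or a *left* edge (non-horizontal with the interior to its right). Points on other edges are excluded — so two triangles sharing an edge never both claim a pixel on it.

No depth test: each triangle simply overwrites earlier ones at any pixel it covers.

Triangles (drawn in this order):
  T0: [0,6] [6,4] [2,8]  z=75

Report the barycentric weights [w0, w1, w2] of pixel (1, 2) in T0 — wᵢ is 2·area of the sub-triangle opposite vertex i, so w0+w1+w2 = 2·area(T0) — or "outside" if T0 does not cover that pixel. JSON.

T0:
  2·area = 16
  edge (0, 6)→(6, 4): d=(6,-2) top-left  bias=+0
  edge (6, 4)→(2, 8): d=(-4,4) right/bottom  bias=-1
  edge (2, 8)→(0, 6): d=(-2,-2) top-left  bias=+0
    (4,0)@(9, 1): e=[-12,0,28] → ·  [on edge]
    (3,1)@(7, 3): e=[-4,0,20] → ·  [on edge]
    (4,1)@(9, 3): e=[0,-8,24] → ·  [on edge]
    (1,2)@(3, 5): e=[0,8,8] → #  [on edge]
    (2,2)@(5, 5): e=[4,0,12] → ·  [on edge]
    (0,3)@(1, 7): e=[8,8,0] → #  [on edge]
    (1,3)@(3, 7): e=[12,0,4] → ·  [on edge]
  covered (2 px):
    · · · · ·
    · · · · ·
    · # · · ·
    # · · · ·

Answer: [8,8,0]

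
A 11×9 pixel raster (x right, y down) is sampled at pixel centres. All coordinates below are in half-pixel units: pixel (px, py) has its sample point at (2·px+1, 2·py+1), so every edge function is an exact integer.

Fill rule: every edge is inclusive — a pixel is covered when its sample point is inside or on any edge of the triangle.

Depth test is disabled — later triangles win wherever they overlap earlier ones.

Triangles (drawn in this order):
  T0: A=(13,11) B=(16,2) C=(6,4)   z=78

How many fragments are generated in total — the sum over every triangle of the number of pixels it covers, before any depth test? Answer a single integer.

T0:
  2·area = 84  (B↔C swapped to make it positive)
  edge (13, 11)→(6, 4): d=(-7,-7) inclusive
  edge (6, 4)→(16, 2): d=(10,-2) inclusive
  edge (16, 2)→(13, 11): d=(-3,9) inclusive
    (1,0)@(3, 1): e=[0,-36,120] → ·  [on edge]
    (10,0)@(21, 1): e=[126,0,-42] → ·  [on edge]
    (2,1)@(5, 3): e=[0,-12,96] → ·  [on edge]
    (5,1)@(11, 3): e=[42,0,42] → █  [on edge]
    (6,1)@(13, 3): e=[56,4,24] → █
    (7,1)@(15, 3): e=[70,8,6] → █
    (8,1)@(17, 3): e=[84,12,-12] → ·
    (0,2)@(1, 5): e=[-42,0,126] → ·  [on edge]
    (3,2)@(7, 5): e=[0,12,72] → █  [on edge]
    (4,2)@(9, 5): e=[14,16,54] → █
    (7,2)@(15, 5): e=[56,28,0] → █  [on edge]
    (8,2)@(17, 5): e=[70,32,-18] → ·
    (4,3)@(9, 7): e=[0,36,48] → █  [on edge]
    (5,4)@(11, 9): e=[0,60,24] → █  [on edge]
    (6,5)@(13, 11): e=[0,84,0] → █  [on edge]
    (7,6)@(15, 13): e=[0,108,-24] → ·  [on edge]
    (8,7)@(17, 15): e=[0,132,-48] → ·  [on edge]
    (5,8)@(11, 17): e=[-56,140,0] → ·  [on edge]
    (9,8)@(19, 17): e=[0,156,-72] → ·  [on edge]
  covered (14 px):
    · · · · · · · · · · ·
    · · · · · █ █ █ · · ·
    · · · █ █ █ █ █ · · ·
    · · · · █ █ █ · · · ·
    · · · · · █ █ · · · ·
    · · · · · · █ · · · ·
    · · · · · · · · · · ·
    · · · · · · · · · · ·
    · · · · · · · · · · ·

Final: 14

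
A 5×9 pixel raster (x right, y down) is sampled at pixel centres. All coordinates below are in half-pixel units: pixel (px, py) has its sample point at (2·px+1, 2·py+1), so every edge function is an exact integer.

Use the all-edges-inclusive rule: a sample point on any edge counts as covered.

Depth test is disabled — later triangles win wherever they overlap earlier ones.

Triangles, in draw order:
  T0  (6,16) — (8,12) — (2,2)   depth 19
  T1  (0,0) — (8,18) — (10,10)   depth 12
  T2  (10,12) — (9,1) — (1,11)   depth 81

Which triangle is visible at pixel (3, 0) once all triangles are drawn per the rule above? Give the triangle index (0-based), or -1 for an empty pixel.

T0:
  2·area = 44  (B↔C swapped to make it positive)
  edge (6, 16)→(2, 2): d=(-4,-14) inclusive
  edge (2, 2)→(8, 12): d=(6,10) inclusive
  edge (8, 12)→(6, 16): d=(-2,4) inclusive
    (1,2)@(3, 5): e=[2,8,34] → #
    (2,2)@(5, 5): e=[30,-12,26] → ·
    (1,3)@(3, 7): e=[-6,20,30] → ·
    (2,3)@(5, 7): e=[22,0,22] → #  [on edge]
    (3,3)@(7, 7): e=[50,-20,14] → ·
    (2,4)@(5, 9): e=[14,12,18] → #
    (3,4)@(7, 9): e=[42,-8,10] → ·
    (2,5)@(5, 11): e=[6,24,14] → #
    (3,5)@(7, 11): e=[34,4,6] → #
    (4,5)@(9, 11): e=[62,-16,-2] → ·
    (2,6)@(5, 13): e=[-2,36,10] → ·
    (3,6)@(7, 13): e=[26,16,2] → #
  covered (6 px):
    · · · · ·
    · · · · ·
    · # · · ·
    · · # · ·
    · · # · ·
    · · # # ·
    · · · # ·
    · · · · ·
    · · · · ·
T1:
  2·area = 100  (B↔C swapped to make it positive)
  edge (0, 0)→(10, 10): d=(10,10) inclusive
  edge (10, 10)→(8, 18): d=(-2,8) inclusive
  edge (8, 18)→(0, 0): d=(-8,-18) inclusive
    (0,0)@(1, 1): e=[0,90,10] → #  [on edge]
    (1,0)@(3, 1): e=[-20,74,46] → ·
    (0,1)@(1, 3): e=[20,86,-6] → ·
    (1,1)@(3, 3): e=[0,70,30] → #  [on edge]
    (2,1)@(5, 3): e=[-20,54,66] → ·
    (1,2)@(3, 5): e=[20,66,14] → #
    (2,2)@(5, 5): e=[0,50,50] → #  [on edge]
    (3,2)@(7, 5): e=[-20,34,86] → ·
    (1,3)@(3, 7): e=[40,62,-2] → ·
    (2,3)@(5, 7): e=[20,46,34] → #
    (3,3)@(7, 7): e=[0,30,70] → #  [on edge]
    (4,3)@(9, 7): e=[-20,14,106] → ·
    (4,4)@(9, 9): e=[0,10,90] → #  [on edge]
  covered (15 px):
    # · · · ·
    · # · · ·
    · # # · ·
    · · # # ·
    · · # # #
    · · # # #
    · · · # #
    · · · # ·
    · · · · ·
T2:
  2·area = 98  (B↔C swapped to make it positive)
  edge (10, 12)→(1, 11): d=(-9,-1) inclusive
  edge (1, 11)→(9, 1): d=(8,-10) inclusive
  edge (9, 1)→(10, 12): d=(1,11) inclusive
    (4,0)@(9, 1): e=[98,0,0] → #  [on edge]
    (4,1)@(9, 3): e=[80,16,2] → #
    (3,2)@(7, 5): e=[60,12,26] → #
    (2,3)@(5, 7): e=[40,8,50] → #
    (1,4)@(3, 9): e=[20,4,74] → #
    (0,5)@(1, 11): e=[0,0,98] → #  [on edge]
    (0,6)@(1, 13): e=[-18,16,100] → ·
    (1,6)@(3, 13): e=[-16,36,78] → ·
    (2,6)@(5, 13): e=[-14,56,56] → ·
    (3,6)@(7, 13): e=[-12,76,34] → ·
    (4,6)@(9, 13): e=[-10,96,12] → ·
  covered (16 px):
    · · · · #
    · · · · #
    · · · # #
    · · # # #
    · # # # #
    # # # # #
    · · · · ·
    · · · · ·
    · · · · ·

Z-buffer (winner per pixel, '.' = empty):
  1 . . . 2
  . 1 . . 2
  . 1 1 2 2
  . . 2 2 2
  . 2 2 2 2
  2 2 2 2 2
  . . . 1 1
  . . . 1 .
  . . . . .

Answer: -1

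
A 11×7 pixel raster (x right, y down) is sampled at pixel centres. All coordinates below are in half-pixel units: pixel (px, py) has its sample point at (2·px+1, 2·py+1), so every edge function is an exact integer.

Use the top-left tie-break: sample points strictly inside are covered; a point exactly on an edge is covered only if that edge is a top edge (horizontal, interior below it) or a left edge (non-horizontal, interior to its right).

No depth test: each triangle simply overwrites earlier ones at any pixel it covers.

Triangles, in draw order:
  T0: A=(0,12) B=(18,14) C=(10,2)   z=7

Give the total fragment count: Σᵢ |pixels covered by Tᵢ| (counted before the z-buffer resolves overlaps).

T0:
  2·area = 200  (B↔C swapped to make it positive)
  edge (0, 12)→(10, 2): d=(10,-10) top-left  bias=+0
  edge (10, 2)→(18, 14): d=(8,12) right/bottom  bias=-1
  edge (18, 14)→(0, 12): d=(-18,-2) top-left  bias=+0
    (5,0)@(11, 1): e=[0,-20,220] → ·  [on edge]
    (4,1)@(9, 3): e=[0,20,180] → █  [on edge]
    (5,1)@(11, 3): e=[20,-4,184] → ·
    (3,2)@(7, 5): e=[0,60,140] → █  [on edge]
    (5,2)@(11, 5): e=[40,12,148] → █
    (6,2)@(13, 5): e=[60,-12,152] → ·
    (2,3)@(5, 7): e=[0,100,100] → █  [on edge]
    (6,3)@(13, 7): e=[80,4,116] → █
    (7,3)@(15, 7): e=[100,-20,120] → ·
    (1,4)@(3, 9): e=[0,140,60] → █  [on edge]
    (7,4)@(15, 9): e=[120,-4,84] → ·
    (0,5)@(1, 11): e=[0,180,20] → █  [on edge]
    (4,6)@(9, 13): e=[100,100,0] → █  [on edge]
  covered (28 px):
    · · · · · · · · · · ·
    · · · · █ · · · · · ·
    · · · █ █ █ · · · · ·
    · · █ █ █ █ █ · · · ·
    · █ █ █ █ █ █ · · · ·
    █ █ █ █ █ █ █ █ · · ·
    · · · · █ █ █ █ █ · ·

Result: 28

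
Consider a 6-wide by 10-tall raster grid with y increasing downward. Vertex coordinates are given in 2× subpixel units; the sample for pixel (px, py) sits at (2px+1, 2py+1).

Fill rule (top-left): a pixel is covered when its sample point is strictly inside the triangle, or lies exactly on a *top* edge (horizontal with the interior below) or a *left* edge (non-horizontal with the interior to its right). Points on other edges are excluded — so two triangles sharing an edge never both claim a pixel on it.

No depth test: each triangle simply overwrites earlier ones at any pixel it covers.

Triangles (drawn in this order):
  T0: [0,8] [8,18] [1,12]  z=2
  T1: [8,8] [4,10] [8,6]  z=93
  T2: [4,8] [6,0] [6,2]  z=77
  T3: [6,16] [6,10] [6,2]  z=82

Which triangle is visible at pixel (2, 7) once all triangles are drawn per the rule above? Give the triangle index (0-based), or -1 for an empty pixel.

T0:
  2·area = 22
  edge (0, 8)→(8, 18): d=(8,10) right/bottom  bias=-1
  edge (8, 18)→(1, 12): d=(-7,-6) top-left  bias=+0
  edge (1, 12)→(0, 8): d=(-1,-4) top-left  bias=+0
    (0,5)@(1, 11): e=[14,7,1] → #
    (1,5)@(3, 11): e=[-6,19,9] → ·
    (0,6)@(1, 13): e=[30,-7,-1] → ·
    (1,6)@(3, 13): e=[10,5,7] → #
    (2,6)@(5, 13): e=[-10,17,15] → ·
    (1,7)@(3, 15): e=[26,-9,5] → ·
    (2,7)@(5, 15): e=[6,3,13] → #
    (3,7)@(7, 15): e=[-14,15,21] → ·
    (2,8)@(5, 17): e=[22,-11,11] → ·
    (3,8)@(7, 17): e=[2,1,19] → #
    (4,8)@(9, 17): e=[-18,13,27] → ·
    (3,9)@(7, 19): e=[18,-13,17] → ·
  covered (4 px):
    · · · · · ·
    · · · · · ·
    · · · · · ·
    · · · · · ·
    · · · · · ·
    # · · · · ·
    · # · · · ·
    · · # · · ·
    · · · # · ·
    · · · · · ·
T1:
  2·area = 8
  edge (8, 8)→(4, 10): d=(-4,2) right/bottom  bias=-1
  edge (4, 10)→(8, 6): d=(4,-4) top-left  bias=+0
  edge (8, 6)→(8, 8): d=(0,2) right/bottom  bias=-1
    (5,1)@(11, 3): e=[14,0,-6] → ·  [on edge]
    (4,2)@(9, 5): e=[10,0,-2] → ·  [on edge]
    (3,3)@(7, 7): e=[6,0,2] → #  [on edge]
    (4,3)@(9, 7): e=[2,8,-2] → ·
    (2,4)@(5, 9): e=[2,0,6] → #  [on edge]
    (3,4)@(7, 9): e=[-2,8,2] → ·
    (1,5)@(3, 11): e=[-2,0,10] → ·  [on edge]
    (2,5)@(5, 11): e=[-6,8,6] → ·
    (0,6)@(1, 13): e=[-6,0,14] → ·  [on edge]
  covered (2 px):
    · · · · · ·
    · · · · · ·
    · · · · · ·
    · · · # · ·
    · · # · · ·
    · · · · · ·
    · · · · · ·
    · · · · · ·
    · · · · · ·
    · · · · · ·
T2:
  2·area = 4
  edge (4, 8)→(6, 0): d=(2,-8) top-left  bias=+0
  edge (6, 0)→(6, 2): d=(0,2) right/bottom  bias=-1
  edge (6, 2)→(4, 8): d=(-2,6) right/bottom  bias=-1
    (2,2)@(5, 5): e=[2,2,0] → ·  [on edge]
    (1,5)@(3, 11): e=[-2,6,0] → ·  [on edge]
    (0,8)@(1, 17): e=[-6,10,0] → ·  [on edge]
  covered (0 px):
    · · · · · ·
    · · · · · ·
    · · · · · ·
    · · · · · ·
    · · · · · ·
    · · · · · ·
    · · · · · ·
    · · · · · ·
    · · · · · ·
    · · · · · ·
T3:
  degenerate (2·area = 0) — covers nothing

Z-buffer (winner per pixel, '.' = empty):
  . . . . . .
  . . . . . .
  . . . . . .
  . . . 1 . .
  . . 1 . . .
  0 . . . . .
  . 0 . . . .
  . . 0 . . .
  . . . 0 . .
  . . . . . .

Final: 0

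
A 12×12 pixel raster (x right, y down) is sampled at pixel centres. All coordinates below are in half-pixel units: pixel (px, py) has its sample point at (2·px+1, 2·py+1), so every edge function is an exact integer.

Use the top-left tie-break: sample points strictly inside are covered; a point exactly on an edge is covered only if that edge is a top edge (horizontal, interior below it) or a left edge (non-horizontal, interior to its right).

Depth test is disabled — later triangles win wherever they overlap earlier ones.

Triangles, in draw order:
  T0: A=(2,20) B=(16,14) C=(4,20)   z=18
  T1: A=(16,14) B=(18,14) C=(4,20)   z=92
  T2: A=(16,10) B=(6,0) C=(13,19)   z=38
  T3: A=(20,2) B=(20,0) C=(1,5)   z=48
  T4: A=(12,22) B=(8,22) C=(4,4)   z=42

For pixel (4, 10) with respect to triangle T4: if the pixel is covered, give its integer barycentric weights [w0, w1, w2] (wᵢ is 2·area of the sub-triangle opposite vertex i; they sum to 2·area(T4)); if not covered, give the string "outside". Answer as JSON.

T0:
  2·area = 12
  edge (2, 20)→(16, 14): d=(14,-6) top-left  bias=+0
  edge (16, 14)→(4, 20): d=(-12,6) right/bottom  bias=-1
  edge (4, 20)→(2, 20): d=(-2,0) right/bottom  bias=-1
    (11,5)@(23, 11): e=[0,-6,18] → ·  [on edge]
    (4,8)@(9, 17): e=[0,6,6] → #  [on edge]
    (5,8)@(11, 17): e=[12,-6,6] → ·
    (2,9)@(5, 19): e=[4,6,2] → #
    (3,9)@(7, 19): e=[16,-6,2] → ·
    (4,9)@(9, 19): e=[28,-18,2] → ·
    (2,10)@(5, 21): e=[32,-18,-2] → ·
  covered (2 px):
    · · · · · · · · · · · ·
    · · · · · · · · · · · ·
    · · · · · · · · · · · ·
    · · · · · · · · · · · ·
    · · · · · · · · · · · ·
    · · · · · · · · · · · ·
    · · · · · · · · · · · ·
    · · · · · · · · · · · ·
    · · · · # · · · · · · ·
    · · # · · · · · · · · ·
    · · · · · · · · · · · ·
    · · · · · · · · · · · ·
T1:
  2·area = 12
  edge (16, 14)→(18, 14): d=(2,0) top-left  bias=+0
  edge (18, 14)→(4, 20): d=(-14,6) right/bottom  bias=-1
  edge (4, 20)→(16, 14): d=(12,-6) top-left  bias=+0
    (7,7)@(15, 15): e=[2,4,6] → #
    (8,7)@(17, 15): e=[2,-8,18] → ·
    (5,8)@(11, 17): e=[6,0,6] → ·  [on edge]
    (7,8)@(15, 17): e=[6,-24,30] → ·
  covered (1 px):
    · · · · · · · · · · · ·
    · · · · · · · · · · · ·
    · · · · · · · · · · · ·
    · · · · · · · · · · · ·
    · · · · · · · · · · · ·
    · · · · · · · · · · · ·
    · · · · · · · · · · · ·
    · · · · · · · # · · · ·
    · · · · · · · · · · · ·
    · · · · · · · · · · · ·
    · · · · · · · · · · · ·
    · · · · · · · · · · · ·
T2:
  2·area = 120  (B↔C swapped to make it positive)
  edge (16, 10)→(13, 19): d=(-3,9) right/bottom  bias=-1
  edge (13, 19)→(6, 0): d=(-7,-19) top-left  bias=+0
  edge (6, 0)→(16, 10): d=(10,10) right/bottom  bias=-1
    (3,0)@(7, 1): e=[108,12,0] → ·  [on edge]
    (9,0)@(19, 1): e=[0,240,-120] → ·  [on edge]
    (4,1)@(9, 3): e=[84,36,0] → ·  [on edge]
    (4,2)@(9, 5): e=[78,22,20] → #
    (5,2)@(11, 5): e=[60,60,0] → ·  [on edge]
    (4,3)@(9, 7): e=[72,8,40] → #
    (5,3)@(11, 7): e=[54,46,20] → #
    (6,3)@(13, 7): e=[36,84,0] → ·  [on edge]
    (8,3)@(17, 7): e=[0,160,-40] → ·  [on edge]
    (4,4)@(9, 9): e=[66,-6,60] → ·
    (5,4)@(11, 9): e=[48,32,40] → #
    (6,4)@(13, 9): e=[30,70,20] → #
    (7,4)@(15, 9): e=[12,108,0] → ·  [on edge]
    (8,5)@(17, 11): e=[-12,132,0] → ·  [on edge]
    (7,6)@(15, 13): e=[0,80,40] → ·  [on edge]
    (9,6)@(19, 13): e=[-36,156,0] → ·  [on edge]
    (10,7)@(21, 15): e=[-60,180,0] → ·  [on edge]
    (11,8)@(23, 17): e=[-84,204,0] → ·  [on edge]
    (6,9)@(13, 19): e=[0,0,120] → ·  [on edge]
  covered (12 px):
    · · · · · · · · · · · ·
    · · · · · · · · · · · ·
    · · · · # · · · · · · ·
    · · · · # # · · · · · ·
    · · · · · # # · · · · ·
    · · · · · # # # · · · ·
    · · · · · # # · · · · ·
    · · · · · · # · · · · ·
    · · · · · · # · · · · ·
    · · · · · · · · · · · ·
    · · · · · · · · · · · ·
    · · · · · · · · · · · ·
T3:
  2·area = 38  (B↔C swapped to make it positive)
  edge (20, 2)→(1, 5): d=(-19,3) right/bottom  bias=-1
  edge (1, 5)→(20, 0): d=(19,-5) top-left  bias=+0
  edge (20, 0)→(20, 2): d=(0,2) right/bottom  bias=-1
    (8,0)@(17, 1): e=[28,4,6] → #
    (9,0)@(19, 1): e=[22,14,2] → #
    (10,0)@(21, 1): e=[16,24,-2] → ·
    (4,1)@(9, 3): e=[14,2,22] → #
    (5,1)@(11, 3): e=[8,12,18] → #
    (6,1)@(13, 3): e=[2,22,14] → #
    (7,1)@(15, 3): e=[-4,32,10] → ·
    (8,1)@(17, 3): e=[-10,42,6] → ·
    (9,1)@(19, 3): e=[-16,52,2] → ·
    (0,2)@(1, 5): e=[0,0,38] → ·  [on edge]
    (4,2)@(9, 5): e=[-24,40,22] → ·
    (5,2)@(11, 5): e=[-30,50,18] → ·
  covered (5 px):
    · · · · · · · · # # · ·
    · · · · # # # · · · · ·
    · · · · · · · · · · · ·
    · · · · · · · · · · · ·
    · · · · · · · · · · · ·
    · · · · · · · · · · · ·
    · · · · · · · · · · · ·
    · · · · · · · · · · · ·
    · · · · · · · · · · · ·
    · · · · · · · · · · · ·
    · · · · · · · · · · · ·
    · · · · · · · · · · · ·
T4:
  2·area = 72
  edge (12, 22)→(8, 22): d=(-4,0) right/bottom  bias=-1
  edge (8, 22)→(4, 4): d=(-4,-18) top-left  bias=+0
  edge (4, 4)→(12, 22): d=(8,18) right/bottom  bias=-1
    (2,3)@(5, 7): e=[60,6,6] → #
    (3,3)@(7, 7): e=[60,42,-30] → ·
    (2,4)@(5, 9): e=[52,-2,22] → ·
    (3,5)@(7, 11): e=[44,26,2] → #
    (4,5)@(9, 11): e=[44,62,-34] → ·
    (3,6)@(7, 13): e=[36,18,18] → #
    (4,6)@(9, 13): e=[36,54,-18] → ·
    (3,7)@(7, 15): e=[28,10,34] → #
    (4,7)@(9, 15): e=[28,46,-2] → ·
    (3,8)@(7, 17): e=[20,2,50] → #
    (4,8)@(9, 17): e=[20,38,14] → #
    (5,8)@(11, 17): e=[20,74,-22] → ·
  covered (9 px):
    · · · · · · · · · · · ·
    · · · · · · · · · · · ·
    · · · · · · · · · · · ·
    · · # · · · · · · · · ·
    · · · · · · · · · · · ·
    · · · # · · · · · · · ·
    · · · # · · · · · · · ·
    · · · # · · · · · · · ·
    · · · # # · · · · · · ·
    · · · · # · · · · · · ·
    · · · · # # · · · · · ·
    · · · · · · · · · · · ·

Answer: [22,46,4]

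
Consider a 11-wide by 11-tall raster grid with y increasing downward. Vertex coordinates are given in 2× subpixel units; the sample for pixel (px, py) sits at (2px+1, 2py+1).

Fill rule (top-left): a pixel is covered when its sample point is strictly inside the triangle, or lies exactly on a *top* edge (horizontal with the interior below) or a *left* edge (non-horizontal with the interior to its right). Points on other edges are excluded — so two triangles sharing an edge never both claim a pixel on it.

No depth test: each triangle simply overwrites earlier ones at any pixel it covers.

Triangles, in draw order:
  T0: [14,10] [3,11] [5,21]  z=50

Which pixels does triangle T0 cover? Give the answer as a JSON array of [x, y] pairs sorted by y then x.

T0:
  2·area = 112  (B↔C swapped to make it positive)
  edge (14, 10)→(5, 21): d=(-9,11) right/bottom  bias=-1
  edge (5, 21)→(3, 11): d=(-2,-10) top-left  bias=+0
  edge (3, 11)→(14, 10): d=(11,-1) top-left  bias=+0
    (0,0)@(1, 1): e=[224,0,-112] → .  [on edge]
    (1,5)@(3, 11): e=[112,0,0] → X  [on edge]
    (2,5)@(5, 11): e=[90,20,2] → X
    (3,5)@(7, 11): e=[68,40,4] → X
    (4,5)@(9, 11): e=[46,60,6] → X
    (5,5)@(11, 11): e=[24,80,8] → X
    (6,5)@(13, 11): e=[2,100,10] → X
    (7,5)@(15, 11): e=[-20,120,12] → .
    (1,6)@(3, 13): e=[94,-4,22] → .
    (2,6)@(5, 13): e=[72,16,24] → X
    (6,6)@(13, 13): e=[-16,96,32] → .
    (2,7)@(5, 15): e=[54,12,46] → X
    (2,10)@(5, 21): e=[0,0,112] → .  [on edge]
  covered (16 px):
    . . . . . . . . . . .
    . . . . . . . . . . .
    . . . . . . . . . . .
    . . . . . . . . . . .
    . . . . . . . . . . .
    . X X X X X X . . . .
    . . X X X X . . . . .
    . . X X X . . . . . .
    . . X X . . . . . . .
    . . X . . . . . . . .
    . . . . . . . . . . .

Final: [[1,5],[2,5],[3,5],[4,5],[5,5],[6,5],[2,6],[3,6],[4,6],[5,6],[2,7],[3,7],[4,7],[2,8],[3,8],[2,9]]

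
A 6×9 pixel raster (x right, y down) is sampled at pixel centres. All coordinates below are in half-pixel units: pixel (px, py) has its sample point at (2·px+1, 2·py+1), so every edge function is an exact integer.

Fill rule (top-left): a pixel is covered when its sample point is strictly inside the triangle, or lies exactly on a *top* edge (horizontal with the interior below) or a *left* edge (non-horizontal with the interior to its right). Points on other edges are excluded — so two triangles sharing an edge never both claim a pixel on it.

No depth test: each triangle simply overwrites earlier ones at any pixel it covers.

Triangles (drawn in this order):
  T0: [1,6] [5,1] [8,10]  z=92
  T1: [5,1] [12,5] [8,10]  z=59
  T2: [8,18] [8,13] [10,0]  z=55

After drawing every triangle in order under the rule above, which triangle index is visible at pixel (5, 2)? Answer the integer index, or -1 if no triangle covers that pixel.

T0:
  2·area = 51
  edge (1, 6)→(5, 1): d=(4,-5) top-left  bias=+0
  edge (5, 1)→(8, 10): d=(3,9) right/bottom  bias=-1
  edge (8, 10)→(1, 6): d=(-7,-4) top-left  bias=+0
    (2,0)@(5, 1): e=[0,0,51] → ·  [on edge]
    (2,1)@(5, 3): e=[8,6,37] → █
    (3,1)@(7, 3): e=[18,-12,45] → ·
    (1,2)@(3, 5): e=[6,30,15] → █
    (3,2)@(7, 5): e=[26,-6,31] → ·
    (1,3)@(3, 7): e=[14,36,1] → █
    (3,3)@(7, 7): e=[34,0,17] → ·  [on edge]
    (1,4)@(3, 9): e=[22,42,-13] → ·
    (2,4)@(5, 9): e=[32,24,-5] → ·
    (3,4)@(7, 9): e=[42,6,3] → █
    (4,4)@(9, 9): e=[52,-12,11] → ·
    (3,5)@(7, 11): e=[50,12,-11] → ·
    (4,6)@(9, 13): e=[68,0,-17] → ·  [on edge]
  covered (6 px):
    · · · · · ·
    · · █ · · ·
    · █ █ · · ·
    · █ █ · · ·
    · · · █ · ·
    · · · · · ·
    · · · · · ·
    · · · · · ·
    · · · · · ·
T1:
  2·area = 51
  edge (5, 1)→(12, 5): d=(7,4) right/bottom  bias=-1
  edge (12, 5)→(8, 10): d=(-4,5) right/bottom  bias=-1
  edge (8, 10)→(5, 1): d=(-3,-9) top-left  bias=+0
    (2,0)@(5, 1): e=[0,51,0] → ·  [on edge]
    (3,1)@(7, 3): e=[6,33,12] → █
    (4,1)@(9, 3): e=[-2,23,30] → ·
    (3,2)@(7, 5): e=[20,25,6] → █
    (4,2)@(9, 5): e=[12,15,24] → █
    (5,2)@(11, 5): e=[4,5,42] → █
    (3,3)@(7, 7): e=[34,17,0] → █  [on edge]
    (5,3)@(11, 7): e=[18,-3,36] → ·
    (3,4)@(7, 9): e=[48,9,-6] → ·
    (4,4)@(9, 9): e=[40,-1,12] → ·
    (4,6)@(9, 13): e=[68,-17,0] → ·  [on edge]
  covered (6 px):
    · · · · · ·
    · · · █ · ·
    · · · █ █ █
    · · · █ █ ·
    · · · · · ·
    · · · · · ·
    · · · · · ·
    · · · · · ·
    · · · · · ·
T2:
  2·area = 10
  edge (8, 18)→(8, 13): d=(0,-5) top-left  bias=+0
  edge (8, 13)→(10, 0): d=(2,-13) top-left  bias=+0
  edge (10, 0)→(8, 18): d=(-2,18) right/bottom  bias=-1
    (4,3)@(9, 7): e=[5,1,4] → █
    (5,3)@(11, 7): e=[15,27,-32] → ·
    (4,4)@(9, 9): e=[5,5,0] → ·  [on edge]
  covered (1 px):
    · · · · · ·
    · · · · · ·
    · · · · · ·
    · · · · █ ·
    · · · · · ·
    · · · · · ·
    · · · · · ·
    · · · · · ·
    · · · · · ·

Z-buffer (winner per pixel, '.' = empty):
  . . . . . .
  . . 0 1 . .
  . 0 0 1 1 1
  . 0 0 1 2 .
  . . . 0 . .
  . . . . . .
  . . . . . .
  . . . . . .
  . . . . . .

Answer: 1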